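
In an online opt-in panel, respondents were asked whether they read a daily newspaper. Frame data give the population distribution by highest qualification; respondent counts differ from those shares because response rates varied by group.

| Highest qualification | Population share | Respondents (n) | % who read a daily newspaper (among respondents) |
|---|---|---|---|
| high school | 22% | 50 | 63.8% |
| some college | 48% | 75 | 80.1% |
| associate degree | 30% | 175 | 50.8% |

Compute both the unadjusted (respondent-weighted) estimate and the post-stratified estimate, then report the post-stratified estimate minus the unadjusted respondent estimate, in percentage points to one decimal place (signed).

+7.4 percentage points

Without adjustment, the pooled respondent share is:
  (50/300)×63.8 + (75/300)×80.1 + (175/300)×50.8 = 60.2917%
Post-stratifying to population shares instead:
  0.22×63.8 + 0.48×80.1 + 0.3×50.8 = 67.724%
Difference = 67.724 − 60.2917 = 7.4323 pp.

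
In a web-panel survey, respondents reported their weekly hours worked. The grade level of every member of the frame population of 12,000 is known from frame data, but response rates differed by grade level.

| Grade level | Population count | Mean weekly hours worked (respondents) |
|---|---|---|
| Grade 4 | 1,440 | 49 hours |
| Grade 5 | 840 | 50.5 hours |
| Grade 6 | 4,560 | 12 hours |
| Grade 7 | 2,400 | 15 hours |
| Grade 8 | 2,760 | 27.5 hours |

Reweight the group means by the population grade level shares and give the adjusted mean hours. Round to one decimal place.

Each cell contributes population-share × respondent value:
  Grade 4: (1,440/12,000) × 49 = 5.88
  Grade 5: (840/12,000) × 50.5 = 3.535
  Grade 6: (4,560/12,000) × 12 = 4.56
  Grade 7: (2,400/12,000) × 15 = 3
  Grade 8: (2,760/12,000) × 27.5 = 6.325
Post-stratified estimate = 23.3 → 23.3.

23.3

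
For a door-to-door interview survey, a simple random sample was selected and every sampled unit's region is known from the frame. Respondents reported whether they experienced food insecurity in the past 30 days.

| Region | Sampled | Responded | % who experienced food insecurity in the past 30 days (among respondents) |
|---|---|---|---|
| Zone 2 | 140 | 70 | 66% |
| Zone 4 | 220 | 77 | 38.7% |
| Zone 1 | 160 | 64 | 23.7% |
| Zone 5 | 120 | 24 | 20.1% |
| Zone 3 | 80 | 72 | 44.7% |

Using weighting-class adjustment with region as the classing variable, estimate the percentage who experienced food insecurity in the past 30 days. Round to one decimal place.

Response rates by class: Zone 2 70/140 = 50%, Zone 4 77/220 = 35%, Zone 1 64/160 = 40%, Zone 5 24/120 = 20%, Zone 3 72/80 = 90%.
With weight = n_sampled/n_responded per class, the weighted class total is n_sampled:
  Zone 2: 140 × 66 = 9240
  Zone 4: 220 × 38.7 = 8514
  Zone 1: 160 × 23.7 = 3792
  Zone 5: 120 × 20.1 = 2412
  Zone 3: 80 × 44.7 = 3576
Adjusted estimate = 27,534 / 720 = 38.2417 → 38.2%.

38.2%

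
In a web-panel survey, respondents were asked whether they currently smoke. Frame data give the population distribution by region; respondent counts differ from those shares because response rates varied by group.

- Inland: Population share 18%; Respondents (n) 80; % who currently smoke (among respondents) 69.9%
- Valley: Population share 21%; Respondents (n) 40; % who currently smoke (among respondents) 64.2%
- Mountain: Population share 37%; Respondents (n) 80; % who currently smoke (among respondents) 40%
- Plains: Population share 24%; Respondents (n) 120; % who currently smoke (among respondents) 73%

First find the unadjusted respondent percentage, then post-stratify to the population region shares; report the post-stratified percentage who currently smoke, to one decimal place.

58.4%

Unadjusted (pooled respondent) estimate weights by respondent counts:
  (80/320)×69.9 + (40/320)×64.2 + (80/320)×40 + (120/320)×73 = 62.875%
Reweighting by population region shares:
  0.18×69.9 + 0.21×64.2 + 0.37×40 + 0.24×73 = 58.384%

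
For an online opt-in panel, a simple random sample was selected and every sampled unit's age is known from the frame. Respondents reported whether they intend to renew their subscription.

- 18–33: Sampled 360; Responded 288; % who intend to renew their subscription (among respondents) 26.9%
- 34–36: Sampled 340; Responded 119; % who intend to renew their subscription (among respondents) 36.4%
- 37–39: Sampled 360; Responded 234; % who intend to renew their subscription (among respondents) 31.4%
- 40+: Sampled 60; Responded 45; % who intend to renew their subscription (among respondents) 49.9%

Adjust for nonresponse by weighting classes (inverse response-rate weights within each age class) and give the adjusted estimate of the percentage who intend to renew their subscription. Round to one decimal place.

32.5%

Class response rates: 18–33 288/360 = 80%, 34–36 119/340 = 35%, 37–39 234/360 = 65%, 40+ 45/60 = 75%.
Inverse-response-rate weighting restores each class to its sampled count, so class totals weight by n_sampled:
  18–33: 360 × 26.9 = 9684
  34–36: 340 × 36.4 = 12,376
  37–39: 360 × 31.4 = 11,304
  40+: 60 × 49.9 = 2994
Adjusted estimate = 36,358 / 1,120 = 32.4625 → 32.5%.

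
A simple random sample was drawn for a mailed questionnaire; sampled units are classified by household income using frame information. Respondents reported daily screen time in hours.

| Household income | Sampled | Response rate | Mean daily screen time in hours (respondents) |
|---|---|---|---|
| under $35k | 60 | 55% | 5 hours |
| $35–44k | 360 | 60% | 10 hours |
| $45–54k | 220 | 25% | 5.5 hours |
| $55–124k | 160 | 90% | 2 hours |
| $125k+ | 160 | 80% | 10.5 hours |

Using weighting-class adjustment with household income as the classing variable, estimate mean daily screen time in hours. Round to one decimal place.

Inverse-response-rate weighting restores each class to its sampled count, so class totals weight by n_sampled:
  under $35k: 60 × 5 = 300
  $35–44k: 360 × 10 = 3600
  $45–54k: 220 × 5.5 = 1210
  $55–124k: 160 × 2 = 320
  $125k+: 160 × 10.5 = 1680
Adjusted estimate = 7110 / 960 = 7.40625 → 7.4.

7.4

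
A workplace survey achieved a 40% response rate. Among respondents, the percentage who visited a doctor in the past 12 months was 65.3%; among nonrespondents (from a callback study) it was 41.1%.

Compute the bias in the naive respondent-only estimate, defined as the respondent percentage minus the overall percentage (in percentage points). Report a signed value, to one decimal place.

+14.5 percentage points

Nonresponse fraction = 1 − 0.4 = 0.6.
Bias = (nonresponse fraction) × (respondent percentage − nonrespondent percentage)
     = 0.6 × (65.3 − 41.1) = 0.6 × 24.2 = 14.52.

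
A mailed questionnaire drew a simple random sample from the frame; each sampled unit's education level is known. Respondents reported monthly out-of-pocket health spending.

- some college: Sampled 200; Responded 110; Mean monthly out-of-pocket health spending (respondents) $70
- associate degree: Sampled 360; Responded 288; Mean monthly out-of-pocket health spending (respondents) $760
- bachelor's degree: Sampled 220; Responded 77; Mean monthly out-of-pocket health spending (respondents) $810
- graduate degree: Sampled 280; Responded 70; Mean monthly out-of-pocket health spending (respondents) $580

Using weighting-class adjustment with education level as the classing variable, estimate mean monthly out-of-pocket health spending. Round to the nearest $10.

Response rates by class: some college 110/200 = 55%, associate degree 288/360 = 80%, bachelor's degree 77/220 = 35%, graduate degree 70/280 = 25%.
With weight = n_sampled/n_responded per class, the weighted class total is n_sampled:
  some college: 200 × 70 = 14,000
  associate degree: 360 × 760 = 273,600
  bachelor's degree: 220 × 810 = 178,200
  graduate degree: 280 × 580 = 162,400
Adjusted estimate = 628,200 / 1,060 = 592.642 → $590.

$590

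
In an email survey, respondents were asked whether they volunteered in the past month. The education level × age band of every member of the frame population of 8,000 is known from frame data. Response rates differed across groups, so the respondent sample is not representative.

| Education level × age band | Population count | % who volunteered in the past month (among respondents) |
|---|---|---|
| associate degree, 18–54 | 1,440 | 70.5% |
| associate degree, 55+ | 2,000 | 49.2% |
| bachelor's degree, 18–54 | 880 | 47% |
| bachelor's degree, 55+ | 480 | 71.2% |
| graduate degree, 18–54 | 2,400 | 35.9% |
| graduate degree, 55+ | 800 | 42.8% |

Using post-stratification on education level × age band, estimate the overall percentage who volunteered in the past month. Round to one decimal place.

49.5%

Post-stratification weights by population share, not respondent share:
  associate degree, 18–54: (1,440/8,000) × 70.5 = 12.69
  associate degree, 55+: (2,000/8,000) × 49.2 = 12.3
  bachelor's degree, 18–54: (880/8,000) × 47 = 5.17
  bachelor's degree, 55+: (480/8,000) × 71.2 = 4.272
  graduate degree, 18–54: (2,400/8,000) × 35.9 = 10.77
  graduate degree, 55+: (800/8,000) × 42.8 = 4.28
Post-stratified estimate = 49.482 → 49.5%.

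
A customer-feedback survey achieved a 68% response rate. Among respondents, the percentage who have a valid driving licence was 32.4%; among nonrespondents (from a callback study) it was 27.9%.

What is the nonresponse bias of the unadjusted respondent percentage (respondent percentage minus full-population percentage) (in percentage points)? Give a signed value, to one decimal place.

Nonresponse fraction = 1 − 0.68 = 0.32.
Bias = (nonresponse fraction) × (respondent percentage − nonrespondent percentage)
     = 0.32 × (32.4 − 27.9) = 0.32 × 4.5 = 1.44.

+1.4 percentage points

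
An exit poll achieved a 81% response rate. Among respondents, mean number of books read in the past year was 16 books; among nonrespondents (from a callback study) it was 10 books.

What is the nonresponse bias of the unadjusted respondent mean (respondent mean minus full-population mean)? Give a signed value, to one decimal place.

Nonresponse fraction = 1 − 0.81 = 0.19.
Bias = (nonresponse fraction) × (respondent mean − nonrespondent mean)
     = 0.19 × (16 − 10) = 0.19 × 6 = 1.14.

+1.1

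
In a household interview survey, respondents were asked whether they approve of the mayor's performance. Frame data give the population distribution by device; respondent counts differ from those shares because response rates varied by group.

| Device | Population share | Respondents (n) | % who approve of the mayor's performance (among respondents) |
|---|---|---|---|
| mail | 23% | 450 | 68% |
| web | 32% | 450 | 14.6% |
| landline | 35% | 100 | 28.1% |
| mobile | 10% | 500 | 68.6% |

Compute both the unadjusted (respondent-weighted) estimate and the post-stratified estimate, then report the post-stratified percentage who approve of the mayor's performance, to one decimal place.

Without adjustment, the pooled respondent share is:
  (450/1500)×68 + (450/1500)×14.6 + (100/1500)×28.1 + (500/1500)×68.6 = 49.52%
Post-stratifying to population shares instead:
  0.23×68 + 0.32×14.6 + 0.35×28.1 + 0.1×68.6 = 37.007%

37.0%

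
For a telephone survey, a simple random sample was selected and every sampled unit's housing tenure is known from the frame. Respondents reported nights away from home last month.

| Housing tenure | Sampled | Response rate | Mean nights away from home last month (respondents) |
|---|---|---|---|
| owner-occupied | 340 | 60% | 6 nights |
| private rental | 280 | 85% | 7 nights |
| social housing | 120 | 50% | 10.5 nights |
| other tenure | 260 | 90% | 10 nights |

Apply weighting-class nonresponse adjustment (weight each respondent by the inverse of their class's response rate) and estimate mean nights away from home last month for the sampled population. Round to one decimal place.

7.9

Weighting each respondent by the inverse class response rate inflates each class back to its sampled size, so the class weight is n_sampled:
  owner-occupied: 340 × 6 = 2040
  private rental: 280 × 7 = 1960
  social housing: 120 × 10.5 = 1260
  other tenure: 260 × 10 = 2600
Adjusted estimate = 7860 / 1,000 = 7.86 → 7.9.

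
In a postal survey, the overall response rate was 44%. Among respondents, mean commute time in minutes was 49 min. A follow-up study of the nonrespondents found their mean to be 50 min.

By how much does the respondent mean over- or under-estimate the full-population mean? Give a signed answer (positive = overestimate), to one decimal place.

Nonresponse fraction = 1 − 0.44 = 0.56.
Bias = (nonresponse fraction) × (respondent mean − nonrespondent mean)
     = 0.56 × (49 − 50) = 0.56 × -1 = -0.56.

-0.6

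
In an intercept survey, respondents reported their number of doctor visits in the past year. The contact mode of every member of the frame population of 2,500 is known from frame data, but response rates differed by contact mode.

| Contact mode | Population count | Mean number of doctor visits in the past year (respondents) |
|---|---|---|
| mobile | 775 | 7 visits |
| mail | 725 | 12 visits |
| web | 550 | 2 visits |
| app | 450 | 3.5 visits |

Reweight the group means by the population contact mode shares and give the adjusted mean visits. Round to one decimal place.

Each cell contributes population-share × respondent value:
  mobile: (775/2,500) × 7 = 2.17
  mail: (725/2,500) × 12 = 3.48
  web: (550/2,500) × 2 = 0.44
  app: (450/2,500) × 3.5 = 0.63
Post-stratified estimate = 6.72 → 6.7.

6.7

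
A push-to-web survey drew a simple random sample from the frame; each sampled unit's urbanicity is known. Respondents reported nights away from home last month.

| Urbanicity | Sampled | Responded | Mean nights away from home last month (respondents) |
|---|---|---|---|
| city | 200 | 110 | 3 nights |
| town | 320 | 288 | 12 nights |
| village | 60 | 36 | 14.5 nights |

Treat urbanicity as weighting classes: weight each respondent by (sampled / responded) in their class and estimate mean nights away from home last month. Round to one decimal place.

Class response rates: city 110/200 = 55%, town 288/320 = 90%, village 36/60 = 60%.
Weighting each respondent by the inverse class response rate inflates each class back to its sampled size, so the class weight is n_sampled:
  city: 200 × 3 = 600
  town: 320 × 12 = 3840
  village: 60 × 14.5 = 870
Adjusted estimate = 5310 / 580 = 9.15517 → 9.2.

9.2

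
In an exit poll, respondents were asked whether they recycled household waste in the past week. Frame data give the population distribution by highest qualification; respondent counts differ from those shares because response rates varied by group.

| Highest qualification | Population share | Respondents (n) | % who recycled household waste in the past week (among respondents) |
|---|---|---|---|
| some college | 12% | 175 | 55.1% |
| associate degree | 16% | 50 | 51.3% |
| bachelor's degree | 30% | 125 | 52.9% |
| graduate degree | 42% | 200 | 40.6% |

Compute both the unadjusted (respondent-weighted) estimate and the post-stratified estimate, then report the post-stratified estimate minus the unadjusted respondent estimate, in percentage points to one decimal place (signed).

-1.2 percentage points

Unadjusted (pooled respondent) estimate weights by respondent counts:
  (175/550)×55.1 + (50/550)×51.3 + (125/550)×52.9 + (200/550)×40.6 = 48.9818%
Reweighting by population highest qualification shares:
  0.12×55.1 + 0.16×51.3 + 0.3×52.9 + 0.42×40.6 = 47.742%
Difference = 47.742 − 48.9818 = -1.2398 pp.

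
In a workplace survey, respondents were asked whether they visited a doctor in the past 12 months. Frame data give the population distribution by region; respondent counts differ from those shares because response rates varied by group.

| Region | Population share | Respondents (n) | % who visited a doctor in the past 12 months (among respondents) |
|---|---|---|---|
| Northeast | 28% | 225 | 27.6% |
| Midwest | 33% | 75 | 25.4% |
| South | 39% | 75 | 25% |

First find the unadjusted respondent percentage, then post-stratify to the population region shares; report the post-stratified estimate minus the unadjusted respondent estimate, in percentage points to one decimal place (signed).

-0.8 percentage points

Naive respondent-only estimate (weights = respondent counts):
  (225/375)×27.6 + (75/375)×25.4 + (75/375)×25 = 26.64%
Reweighting by population region shares:
  0.28×27.6 + 0.33×25.4 + 0.39×25 = 25.86%
Difference = 25.86 − 26.64 = -0.78 pp.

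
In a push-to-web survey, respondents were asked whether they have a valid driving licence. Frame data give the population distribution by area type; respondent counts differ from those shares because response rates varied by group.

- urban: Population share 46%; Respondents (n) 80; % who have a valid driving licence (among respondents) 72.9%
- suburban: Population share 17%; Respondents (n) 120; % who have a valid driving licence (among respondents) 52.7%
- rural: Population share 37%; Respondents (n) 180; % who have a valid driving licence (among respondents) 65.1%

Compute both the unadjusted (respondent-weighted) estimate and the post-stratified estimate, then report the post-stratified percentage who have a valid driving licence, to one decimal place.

66.6%

Without adjustment, the pooled respondent share is:
  (80/380)×72.9 + (120/380)×52.7 + (180/380)×65.1 = 62.8263%
Reweighting by population area type shares:
  0.46×72.9 + 0.17×52.7 + 0.37×65.1 = 66.58%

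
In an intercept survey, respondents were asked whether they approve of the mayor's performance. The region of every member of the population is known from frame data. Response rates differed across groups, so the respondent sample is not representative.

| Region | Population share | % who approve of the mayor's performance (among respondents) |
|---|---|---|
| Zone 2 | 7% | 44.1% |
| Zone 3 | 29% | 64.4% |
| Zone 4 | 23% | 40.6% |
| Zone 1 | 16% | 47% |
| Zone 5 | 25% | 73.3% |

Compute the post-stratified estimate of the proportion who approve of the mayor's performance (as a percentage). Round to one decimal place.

Each cell contributes population-share × respondent value:
  Zone 2: 0.07 × 44.1 = 3.087
  Zone 3: 0.29 × 64.4 = 18.676
  Zone 4: 0.23 × 40.6 = 9.338
  Zone 1: 0.16 × 47 = 7.52
  Zone 5: 0.25 × 73.3 = 18.325
Post-stratified estimate = 56.946 → 56.9%.

56.9%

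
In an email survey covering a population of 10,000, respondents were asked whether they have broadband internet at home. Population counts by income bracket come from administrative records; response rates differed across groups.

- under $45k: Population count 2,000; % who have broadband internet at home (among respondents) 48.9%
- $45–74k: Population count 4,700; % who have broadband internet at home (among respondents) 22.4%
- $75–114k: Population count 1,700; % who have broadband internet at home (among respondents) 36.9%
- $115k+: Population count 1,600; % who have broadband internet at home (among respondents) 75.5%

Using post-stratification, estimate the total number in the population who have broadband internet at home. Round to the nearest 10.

Estimated count per cell = population count × respondent percentage:
  under $45k: 2,000 × 48.9% = 978
  $45–74k: 4,700 × 22.4% = 1052.8
  $75–114k: 1,700 × 36.9% = 627.3
  $115k+: 1,600 × 75.5% = 1208
Estimated total = 3866.1 → 3,870.

3,870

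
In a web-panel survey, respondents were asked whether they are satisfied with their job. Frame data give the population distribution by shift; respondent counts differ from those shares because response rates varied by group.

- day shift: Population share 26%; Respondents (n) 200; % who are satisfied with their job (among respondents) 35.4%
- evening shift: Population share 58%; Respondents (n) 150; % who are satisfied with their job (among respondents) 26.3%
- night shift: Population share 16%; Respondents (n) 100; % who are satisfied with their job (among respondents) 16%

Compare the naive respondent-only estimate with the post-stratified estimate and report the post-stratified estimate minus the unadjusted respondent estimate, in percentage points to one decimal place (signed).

-1.0 percentage points

Without adjustment, the pooled respondent share is:
  (200/450)×35.4 + (150/450)×26.3 + (100/450)×16 = 28.0556%
Post-stratifying to population shares instead:
  0.26×35.4 + 0.58×26.3 + 0.16×16 = 27.018%
Difference = 27.018 − 28.0556 = -1.0376 pp.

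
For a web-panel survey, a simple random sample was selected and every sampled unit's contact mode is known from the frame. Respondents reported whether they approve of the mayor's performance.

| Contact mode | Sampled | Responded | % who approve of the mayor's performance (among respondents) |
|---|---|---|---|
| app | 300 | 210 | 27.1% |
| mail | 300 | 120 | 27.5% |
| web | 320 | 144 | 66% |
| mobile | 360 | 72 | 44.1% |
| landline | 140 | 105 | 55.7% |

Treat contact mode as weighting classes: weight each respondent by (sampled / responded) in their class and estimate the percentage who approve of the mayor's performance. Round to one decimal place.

43.1%

Response rates by class: app 210/300 = 70%, mail 120/300 = 40%, web 144/320 = 45%, mobile 72/360 = 20%, landline 105/140 = 75%.
Each respondent's weight = sampled/responded in their class; summing within a class gives n_sampled, so:
  app: 300 × 27.1 = 8130
  mail: 300 × 27.5 = 8250
  web: 320 × 66 = 21,120
  mobile: 360 × 44.1 = 15,876
  landline: 140 × 55.7 = 7798
Adjusted estimate = 61,174 / 1,420 = 43.0803 → 43.1%.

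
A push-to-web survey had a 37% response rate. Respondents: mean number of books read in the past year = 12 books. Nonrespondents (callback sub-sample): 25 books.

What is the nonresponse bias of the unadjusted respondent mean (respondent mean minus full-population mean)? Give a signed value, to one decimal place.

-8.2

Nonresponse fraction = 1 − 0.37 = 0.63.
Bias = (nonresponse fraction) × (respondent mean − nonrespondent mean)
     = 0.63 × (12 − 25) = 0.63 × -13 = -8.19.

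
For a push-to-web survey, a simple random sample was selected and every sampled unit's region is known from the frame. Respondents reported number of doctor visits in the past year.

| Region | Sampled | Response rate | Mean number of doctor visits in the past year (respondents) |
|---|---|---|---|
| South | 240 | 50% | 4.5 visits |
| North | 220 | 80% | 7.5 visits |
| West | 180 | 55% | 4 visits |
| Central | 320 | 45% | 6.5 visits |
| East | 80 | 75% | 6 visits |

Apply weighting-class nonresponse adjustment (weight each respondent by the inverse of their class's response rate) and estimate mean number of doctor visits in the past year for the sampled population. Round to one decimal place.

5.8

Inverse-response-rate weighting restores each class to its sampled count, so class totals weight by n_sampled:
  South: 240 × 4.5 = 1080
  North: 220 × 7.5 = 1650
  West: 180 × 4 = 720
  Central: 320 × 6.5 = 2080
  East: 80 × 6 = 480
Adjusted estimate = 6010 / 1,040 = 5.77885 → 5.8.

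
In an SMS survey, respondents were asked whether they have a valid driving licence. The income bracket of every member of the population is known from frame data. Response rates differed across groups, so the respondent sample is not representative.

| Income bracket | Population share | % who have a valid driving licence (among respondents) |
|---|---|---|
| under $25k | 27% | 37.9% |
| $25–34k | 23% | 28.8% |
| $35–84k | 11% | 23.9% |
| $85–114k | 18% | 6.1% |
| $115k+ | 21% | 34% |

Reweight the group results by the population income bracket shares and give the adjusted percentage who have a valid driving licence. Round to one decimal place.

27.7%

Each cell contributes population-share × respondent value:
  under $25k: 0.27 × 37.9 = 10.233
  $25–34k: 0.23 × 28.8 = 6.624
  $35–84k: 0.11 × 23.9 = 2.629
  $85–114k: 0.18 × 6.1 = 1.098
  $115k+: 0.21 × 34 = 7.14
Post-stratified estimate = 27.724 → 27.7%.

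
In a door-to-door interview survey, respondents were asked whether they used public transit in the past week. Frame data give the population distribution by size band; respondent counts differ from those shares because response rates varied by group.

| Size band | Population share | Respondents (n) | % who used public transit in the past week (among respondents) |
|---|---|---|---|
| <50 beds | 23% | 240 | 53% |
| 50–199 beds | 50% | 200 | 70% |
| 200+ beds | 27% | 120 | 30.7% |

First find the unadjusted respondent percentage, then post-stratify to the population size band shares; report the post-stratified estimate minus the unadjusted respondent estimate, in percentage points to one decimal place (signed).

+1.2 percentage points

Without adjustment, the pooled respondent share is:
  (240/560)×53 + (200/560)×70 + (120/560)×30.7 = 54.2929%
Post-stratifying to population shares instead:
  0.23×53 + 0.5×70 + 0.27×30.7 = 55.479%
Difference = 55.479 − 54.2929 = 1.1861 pp.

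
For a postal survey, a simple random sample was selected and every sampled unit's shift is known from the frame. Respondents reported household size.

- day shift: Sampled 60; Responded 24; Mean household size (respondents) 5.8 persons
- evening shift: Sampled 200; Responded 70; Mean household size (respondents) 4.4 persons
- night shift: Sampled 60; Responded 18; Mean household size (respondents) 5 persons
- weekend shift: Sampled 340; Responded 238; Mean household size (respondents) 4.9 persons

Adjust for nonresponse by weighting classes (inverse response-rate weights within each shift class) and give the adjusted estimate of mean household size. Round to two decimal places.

4.84

Response rates by class: day shift 24/60 = 40%, evening shift 70/200 = 35%, night shift 18/60 = 30%, weekend shift 238/340 = 70%.
With weight = n_sampled/n_responded per class, the weighted class total is n_sampled:
  day shift: 60 × 5.8 = 348
  evening shift: 200 × 4.4 = 880
  night shift: 60 × 5 = 300
  weekend shift: 340 × 4.9 = 1666
Adjusted estimate = 3194 / 660 = 4.83939 → 4.84.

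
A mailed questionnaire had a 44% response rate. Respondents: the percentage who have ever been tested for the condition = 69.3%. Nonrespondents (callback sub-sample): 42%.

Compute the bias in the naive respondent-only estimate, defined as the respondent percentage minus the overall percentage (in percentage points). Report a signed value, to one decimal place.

+15.3 percentage points

Nonresponse fraction = 1 − 0.44 = 0.56.
Bias = (nonresponse fraction) × (respondent percentage − nonrespondent percentage)
     = 0.56 × (69.3 − 42) = 0.56 × 27.3 = 15.288.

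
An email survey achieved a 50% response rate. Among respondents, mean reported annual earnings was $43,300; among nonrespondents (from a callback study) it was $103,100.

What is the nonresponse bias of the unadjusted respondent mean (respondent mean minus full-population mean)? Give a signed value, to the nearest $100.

-$29,900

Nonresponse fraction = 1 − 0.5 = 0.5.
Bias = (nonresponse fraction) × (respondent mean − nonrespondent mean)
     = 0.5 × (43,300 − 103,100) = 0.5 × -59,800 = -29,900.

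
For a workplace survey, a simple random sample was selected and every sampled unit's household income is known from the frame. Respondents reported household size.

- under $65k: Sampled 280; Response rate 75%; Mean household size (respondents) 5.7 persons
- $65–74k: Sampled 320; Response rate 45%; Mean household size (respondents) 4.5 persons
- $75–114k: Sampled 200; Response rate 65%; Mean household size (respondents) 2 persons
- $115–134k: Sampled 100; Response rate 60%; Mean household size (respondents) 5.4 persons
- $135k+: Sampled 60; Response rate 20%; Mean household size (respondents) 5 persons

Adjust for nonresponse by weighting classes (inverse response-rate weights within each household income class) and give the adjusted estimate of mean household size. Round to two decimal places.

4.45

With weight = n_sampled/n_responded per class, the weighted class total is n_sampled:
  under $65k: 280 × 5.7 = 1596
  $65–74k: 320 × 4.5 = 1440
  $75–114k: 200 × 2 = 400
  $115–134k: 100 × 5.4 = 540
  $135k+: 60 × 5 = 300
Adjusted estimate = 4276 / 960 = 4.45417 → 4.45.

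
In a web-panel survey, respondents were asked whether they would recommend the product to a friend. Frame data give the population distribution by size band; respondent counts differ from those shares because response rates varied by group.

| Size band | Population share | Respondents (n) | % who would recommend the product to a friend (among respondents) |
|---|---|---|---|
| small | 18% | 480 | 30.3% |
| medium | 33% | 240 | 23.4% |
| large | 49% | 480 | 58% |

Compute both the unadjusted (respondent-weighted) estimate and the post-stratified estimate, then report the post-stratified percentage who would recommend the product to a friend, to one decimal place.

41.6%

Unadjusted (pooled respondent) estimate weights by respondent counts:
  (480/1200)×30.3 + (240/1200)×23.4 + (480/1200)×58 = 40%
Reweighting by population size band shares:
  0.18×30.3 + 0.33×23.4 + 0.49×58 = 41.596%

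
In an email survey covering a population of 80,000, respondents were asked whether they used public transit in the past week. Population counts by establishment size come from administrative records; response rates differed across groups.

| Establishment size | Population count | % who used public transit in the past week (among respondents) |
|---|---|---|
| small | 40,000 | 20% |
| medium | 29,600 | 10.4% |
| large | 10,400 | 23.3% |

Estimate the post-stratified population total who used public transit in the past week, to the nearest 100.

Each cell contributes its population count × the respondent rate:
  small: 40,000 × 20% = 8000
  medium: 29,600 × 10.4% = 3078.4
  large: 10,400 × 23.3% = 2423.2
Estimated total = 13501.6 → 13,500.

13,500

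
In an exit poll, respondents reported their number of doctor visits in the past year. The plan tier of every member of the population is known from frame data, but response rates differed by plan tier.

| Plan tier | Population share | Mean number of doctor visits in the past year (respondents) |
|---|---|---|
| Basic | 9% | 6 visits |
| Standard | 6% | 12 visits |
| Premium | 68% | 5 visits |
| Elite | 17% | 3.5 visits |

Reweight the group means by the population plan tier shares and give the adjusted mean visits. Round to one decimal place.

Each cell contributes population-share × respondent value:
  Basic: 0.09 × 6 = 0.54
  Standard: 0.06 × 12 = 0.72
  Premium: 0.68 × 5 = 3.4
  Elite: 0.17 × 3.5 = 0.595
Post-stratified estimate = 5.255 → 5.3.

5.3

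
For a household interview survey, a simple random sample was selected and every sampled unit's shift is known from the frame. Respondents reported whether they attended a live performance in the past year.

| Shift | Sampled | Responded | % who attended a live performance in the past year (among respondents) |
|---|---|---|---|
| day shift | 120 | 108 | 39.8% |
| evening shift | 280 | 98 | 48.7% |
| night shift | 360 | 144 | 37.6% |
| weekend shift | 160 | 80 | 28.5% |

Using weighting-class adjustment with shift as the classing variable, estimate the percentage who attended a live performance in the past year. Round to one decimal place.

39.7%

Response rates by class: day shift 108/120 = 90%, evening shift 98/280 = 35%, night shift 144/360 = 40%, weekend shift 80/160 = 50%.
Inverse-response-rate weighting restores each class to its sampled count, so class totals weight by n_sampled:
  day shift: 120 × 39.8 = 4776
  evening shift: 280 × 48.7 = 13,636
  night shift: 360 × 37.6 = 13,536
  weekend shift: 160 × 28.5 = 4560
Adjusted estimate = 36,508 / 920 = 39.6826 → 39.7%.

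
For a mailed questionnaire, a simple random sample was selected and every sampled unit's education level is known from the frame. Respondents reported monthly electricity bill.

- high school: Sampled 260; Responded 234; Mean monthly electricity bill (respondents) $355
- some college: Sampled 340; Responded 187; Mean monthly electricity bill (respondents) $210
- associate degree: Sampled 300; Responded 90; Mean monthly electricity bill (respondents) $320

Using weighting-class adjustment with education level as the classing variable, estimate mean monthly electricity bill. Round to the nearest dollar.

Class response rates: high school 234/260 = 90%, some college 187/340 = 55%, associate degree 90/300 = 30%.
Inverse-response-rate weighting restores each class to its sampled count, so class totals weight by n_sampled:
  high school: 260 × 355 = 92,300
  some college: 340 × 210 = 71,400
  associate degree: 300 × 320 = 96,000
Adjusted estimate = 259,700 / 900 = 288.556 → $289.

$289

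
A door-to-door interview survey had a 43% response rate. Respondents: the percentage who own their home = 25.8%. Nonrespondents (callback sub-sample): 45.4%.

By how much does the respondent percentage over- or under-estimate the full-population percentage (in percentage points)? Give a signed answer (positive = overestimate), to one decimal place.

Nonresponse fraction = 1 − 0.43 = 0.57.
Bias = (nonresponse fraction) × (respondent percentage − nonrespondent percentage)
     = 0.57 × (25.8 − 45.4) = 0.57 × -19.6 = -11.172.

-11.2 percentage points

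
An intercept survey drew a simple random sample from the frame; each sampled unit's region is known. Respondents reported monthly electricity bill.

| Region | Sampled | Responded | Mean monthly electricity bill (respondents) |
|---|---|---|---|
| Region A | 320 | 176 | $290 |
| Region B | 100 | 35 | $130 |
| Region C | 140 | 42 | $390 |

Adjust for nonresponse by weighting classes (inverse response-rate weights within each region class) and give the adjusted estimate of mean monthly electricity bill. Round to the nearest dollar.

Class response rates: Region A 176/320 = 55%, Region B 35/100 = 35%, Region C 42/140 = 30%.
With weight = n_sampled/n_responded per class, the weighted class total is n_sampled:
  Region A: 320 × 290 = 92,800
  Region B: 100 × 130 = 13,000
  Region C: 140 × 390 = 54,600
Adjusted estimate = 160,400 / 560 = 286.429 → $286.

$286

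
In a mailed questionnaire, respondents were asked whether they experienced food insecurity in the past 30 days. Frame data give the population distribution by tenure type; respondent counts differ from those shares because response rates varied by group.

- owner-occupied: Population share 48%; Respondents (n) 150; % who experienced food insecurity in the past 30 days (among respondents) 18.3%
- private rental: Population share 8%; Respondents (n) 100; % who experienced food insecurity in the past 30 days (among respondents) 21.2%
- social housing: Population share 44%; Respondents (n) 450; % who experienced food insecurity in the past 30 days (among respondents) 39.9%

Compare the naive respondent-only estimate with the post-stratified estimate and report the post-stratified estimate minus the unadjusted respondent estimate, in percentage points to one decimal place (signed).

Naive respondent-only estimate (weights = respondent counts):
  (150/700)×18.3 + (100/700)×21.2 + (450/700)×39.9 = 32.6%
Post-stratifying to population shares instead:
  0.48×18.3 + 0.08×21.2 + 0.44×39.9 = 28.036%
Difference = 28.036 − 32.6 = -4.564 pp.

-4.6 percentage points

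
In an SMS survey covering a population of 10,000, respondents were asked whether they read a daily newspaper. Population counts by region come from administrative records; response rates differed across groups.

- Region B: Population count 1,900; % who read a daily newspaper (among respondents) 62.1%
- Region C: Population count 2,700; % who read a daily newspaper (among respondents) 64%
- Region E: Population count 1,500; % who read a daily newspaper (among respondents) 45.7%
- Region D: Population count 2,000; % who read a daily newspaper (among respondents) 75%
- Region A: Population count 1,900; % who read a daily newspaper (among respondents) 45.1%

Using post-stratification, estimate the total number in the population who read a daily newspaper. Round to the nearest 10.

5,950

Apply each group's respondent rate to its population count:
  Region B: 1,900 × 62.1% = 1179.9
  Region C: 2,700 × 64% = 1728
  Region E: 1,500 × 45.7% = 685.5
  Region D: 2,000 × 75% = 1500
  Region A: 1,900 × 45.1% = 856.9
Estimated total = 5950.3 → 5,950.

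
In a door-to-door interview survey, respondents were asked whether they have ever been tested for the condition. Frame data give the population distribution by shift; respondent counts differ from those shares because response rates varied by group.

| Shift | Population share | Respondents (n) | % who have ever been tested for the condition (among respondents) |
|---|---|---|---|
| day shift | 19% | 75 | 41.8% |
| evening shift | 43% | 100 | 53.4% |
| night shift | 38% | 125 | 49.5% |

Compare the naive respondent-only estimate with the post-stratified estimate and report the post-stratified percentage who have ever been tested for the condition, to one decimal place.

Without adjustment, the pooled respondent share is:
  (75/300)×41.8 + (100/300)×53.4 + (125/300)×49.5 = 48.875%
Post-stratified estimate weights by population shares:
  0.19×41.8 + 0.43×53.4 + 0.38×49.5 = 49.714%

49.7%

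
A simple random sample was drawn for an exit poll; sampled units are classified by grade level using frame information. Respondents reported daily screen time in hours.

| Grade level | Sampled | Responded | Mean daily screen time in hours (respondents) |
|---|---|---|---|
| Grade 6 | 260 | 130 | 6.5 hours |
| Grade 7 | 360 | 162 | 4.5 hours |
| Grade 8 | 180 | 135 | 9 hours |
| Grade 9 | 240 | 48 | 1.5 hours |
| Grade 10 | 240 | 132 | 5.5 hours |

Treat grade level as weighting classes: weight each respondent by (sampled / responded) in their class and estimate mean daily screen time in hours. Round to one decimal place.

Response rates by class: Grade 6 130/260 = 50%, Grade 7 162/360 = 45%, Grade 8 135/180 = 75%, Grade 9 48/240 = 20%, Grade 10 132/240 = 55%.
Each respondent's weight = sampled/responded in their class; summing within a class gives n_sampled, so:
  Grade 6: 260 × 6.5 = 1690
  Grade 7: 360 × 4.5 = 1620
  Grade 8: 180 × 9 = 1620
  Grade 9: 240 × 1.5 = 360
  Grade 10: 240 × 5.5 = 1320
Adjusted estimate = 6610 / 1,280 = 5.16406 → 5.2.

5.2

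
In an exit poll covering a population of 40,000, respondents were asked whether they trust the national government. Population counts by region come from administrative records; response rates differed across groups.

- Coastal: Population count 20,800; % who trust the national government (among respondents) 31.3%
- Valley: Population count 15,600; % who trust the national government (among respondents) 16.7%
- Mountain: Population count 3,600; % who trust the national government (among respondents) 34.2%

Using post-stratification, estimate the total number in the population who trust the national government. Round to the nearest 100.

10,300

Estimated count per cell = population count × respondent percentage:
  Coastal: 20,800 × 31.3% = 6510.4
  Valley: 15,600 × 16.7% = 2605.2
  Mountain: 3,600 × 34.2% = 1231.2
Estimated total = 10346.8 → 10,300.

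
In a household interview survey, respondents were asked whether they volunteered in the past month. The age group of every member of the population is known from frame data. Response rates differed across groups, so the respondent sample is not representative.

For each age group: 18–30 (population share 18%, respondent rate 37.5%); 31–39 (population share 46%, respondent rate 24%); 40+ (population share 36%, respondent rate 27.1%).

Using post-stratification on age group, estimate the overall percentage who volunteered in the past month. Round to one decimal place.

Post-stratification weights by population share, not respondent share:
  18–30: 0.18 × 37.5 = 6.75
  31–39: 0.46 × 24 = 11.04
  40+: 0.36 × 27.1 = 9.756
Post-stratified estimate = 27.546 → 27.5%.

27.5%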